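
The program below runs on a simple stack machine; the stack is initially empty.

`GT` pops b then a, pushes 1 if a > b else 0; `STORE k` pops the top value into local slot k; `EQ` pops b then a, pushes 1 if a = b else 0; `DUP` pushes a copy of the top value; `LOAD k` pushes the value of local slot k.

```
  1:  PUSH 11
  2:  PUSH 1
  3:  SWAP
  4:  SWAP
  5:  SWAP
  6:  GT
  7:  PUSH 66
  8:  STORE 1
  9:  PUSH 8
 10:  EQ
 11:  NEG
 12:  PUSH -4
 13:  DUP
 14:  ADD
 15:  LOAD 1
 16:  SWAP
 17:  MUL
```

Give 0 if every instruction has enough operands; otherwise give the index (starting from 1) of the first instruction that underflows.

0

PUSH 11 -> [11]
PUSH 1  -> [11, 1]
SWAP    -> [1, 11]
SWAP    -> [11, 1]
SWAP    -> [1, 11]
GT      -> [0]
PUSH 66 -> [0, 66]
STORE 1 -> [0]
PUSH 8  -> [0, 8]
EQ      -> [0]
NEG     -> [0]
PUSH -4 -> [0, -4]
DUP     -> [0, -4, -4]
ADD     -> [0, -8]
LOAD 1  -> [0, -8, 66]
SWAP    -> [0, 66, -8]
MUL     -> [0, -528]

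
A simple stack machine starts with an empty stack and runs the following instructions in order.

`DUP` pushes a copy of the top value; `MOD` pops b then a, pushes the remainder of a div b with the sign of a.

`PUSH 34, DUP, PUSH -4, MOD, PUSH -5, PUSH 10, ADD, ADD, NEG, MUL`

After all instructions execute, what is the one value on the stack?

PUSH 34  [34]
DUP      [34, 34]
PUSH -4  [34, 34, -4]
MOD      [34, 2]
PUSH -5  [34, 2, -5]
PUSH 10  [34, 2, -5, 10]
ADD      [34, 2, 5]
ADD      [34, 7]
NEG      [34, -7]
MUL      [-238]

-238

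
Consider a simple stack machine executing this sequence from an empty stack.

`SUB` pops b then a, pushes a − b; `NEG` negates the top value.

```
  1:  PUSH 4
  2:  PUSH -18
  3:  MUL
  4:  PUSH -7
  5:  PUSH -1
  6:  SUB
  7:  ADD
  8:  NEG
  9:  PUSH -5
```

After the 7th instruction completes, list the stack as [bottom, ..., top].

PUSH 4   -> [4]
PUSH -18 -> [4, -18]
MUL      -> [-72]
PUSH -7  -> [-72, -7]
PUSH -1  -> [-72, -7, -1]
SUB      -> [-72, -6]
ADD      -> [-78]

[-78]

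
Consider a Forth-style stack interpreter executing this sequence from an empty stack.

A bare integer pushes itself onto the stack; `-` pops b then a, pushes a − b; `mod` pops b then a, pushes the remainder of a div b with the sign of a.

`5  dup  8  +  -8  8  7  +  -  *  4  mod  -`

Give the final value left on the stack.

5   -> 5
dup -> 5 5
8   -> 5 5 8
+   -> 5 13
-8  -> 5 13 -8
8   -> 5 13 -8 8
7   -> 5 13 -8 8 7
+   -> 5 13 -8 15
-   -> 5 13 -23
*   -> 5 -299
4   -> 5 -299 4
mod -> 5 -3
-   -> 8

8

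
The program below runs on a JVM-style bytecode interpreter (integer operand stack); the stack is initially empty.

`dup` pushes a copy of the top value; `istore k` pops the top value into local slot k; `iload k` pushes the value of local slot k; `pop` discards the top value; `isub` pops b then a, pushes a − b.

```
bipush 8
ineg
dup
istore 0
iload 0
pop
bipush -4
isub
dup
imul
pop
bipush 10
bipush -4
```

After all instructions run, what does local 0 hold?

bipush 8   8
ineg       -8
dup        -8 -8
istore 0   -8
iload 0    -8 -8
pop        -8
bipush -4  -8 -4
isub       -4
dup        -4 -4
imul       16
pop        (empty)
bipush 10  10
bipush -4  10 -4

-8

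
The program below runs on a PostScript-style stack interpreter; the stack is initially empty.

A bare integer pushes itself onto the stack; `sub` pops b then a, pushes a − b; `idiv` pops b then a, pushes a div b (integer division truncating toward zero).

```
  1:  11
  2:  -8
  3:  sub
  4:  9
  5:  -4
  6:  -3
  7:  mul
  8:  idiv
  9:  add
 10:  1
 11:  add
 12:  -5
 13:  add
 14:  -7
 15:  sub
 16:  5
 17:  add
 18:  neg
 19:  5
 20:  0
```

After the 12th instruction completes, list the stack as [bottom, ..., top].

[20, -5]

11   → [11]
-8   → [11, -8]
sub  → [19]
9    → [19, 9]
-4   → [19, 9, -4]
-3   → [19, 9, -4, -3]
mul  → [19, 9, 12]
idiv → [19, 0]
add  → [19]
1    → [19, 1]
add  → [20]
-5   → [20, -5]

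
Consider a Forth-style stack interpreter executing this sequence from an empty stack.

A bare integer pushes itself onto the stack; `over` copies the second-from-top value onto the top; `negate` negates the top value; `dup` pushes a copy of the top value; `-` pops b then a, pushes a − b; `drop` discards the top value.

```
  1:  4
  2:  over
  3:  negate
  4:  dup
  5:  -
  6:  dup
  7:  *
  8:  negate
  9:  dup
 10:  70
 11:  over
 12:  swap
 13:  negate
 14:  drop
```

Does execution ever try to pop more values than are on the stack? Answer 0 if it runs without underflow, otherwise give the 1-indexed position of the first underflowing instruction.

4 → 4
over  — needs 2 operands, stack has 1 → underflow

2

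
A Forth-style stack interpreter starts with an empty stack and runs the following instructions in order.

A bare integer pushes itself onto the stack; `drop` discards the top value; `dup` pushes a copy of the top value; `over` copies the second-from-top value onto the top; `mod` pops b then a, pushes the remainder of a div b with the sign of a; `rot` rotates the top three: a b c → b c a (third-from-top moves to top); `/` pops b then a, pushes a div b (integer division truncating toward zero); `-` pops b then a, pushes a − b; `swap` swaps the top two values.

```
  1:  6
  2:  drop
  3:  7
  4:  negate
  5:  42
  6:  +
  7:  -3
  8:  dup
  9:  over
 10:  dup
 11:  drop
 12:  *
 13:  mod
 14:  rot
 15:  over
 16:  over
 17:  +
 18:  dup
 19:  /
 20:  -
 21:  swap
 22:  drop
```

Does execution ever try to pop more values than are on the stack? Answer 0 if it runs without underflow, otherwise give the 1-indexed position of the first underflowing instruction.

6      → [6]
drop   → []
7      → [7]
negate → [-7]
42     → [-7, 42]
+      → [35]
-3     → [35, -3]
dup    → [35, -3, -3]
over   → [35, -3, -3, -3]
dup    → [35, -3, -3, -3, -3]
drop   → [35, -3, -3, -3]
*      → [35, -3, 9]
mod    → [35, -3]
rot  — needs 3 operands, stack has 2 → underflow

14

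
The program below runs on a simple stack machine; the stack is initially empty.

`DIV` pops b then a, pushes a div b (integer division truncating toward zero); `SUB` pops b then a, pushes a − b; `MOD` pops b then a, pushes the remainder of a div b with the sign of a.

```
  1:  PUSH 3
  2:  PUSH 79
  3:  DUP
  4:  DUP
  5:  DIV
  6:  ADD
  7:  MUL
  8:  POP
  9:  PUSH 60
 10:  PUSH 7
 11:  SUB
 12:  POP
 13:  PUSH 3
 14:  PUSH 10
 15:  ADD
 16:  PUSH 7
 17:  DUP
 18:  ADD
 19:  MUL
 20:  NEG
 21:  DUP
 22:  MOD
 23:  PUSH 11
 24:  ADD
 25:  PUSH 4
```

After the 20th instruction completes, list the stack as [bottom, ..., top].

[-182]

PUSH 3  -> [3]
PUSH 79 -> [3, 79]
DUP     -> [3, 79, 79]
DUP     -> [3, 79, 79, 79]
DIV     -> [3, 79, 1]
ADD     -> [3, 80]
MUL     -> [240]
POP     -> []
PUSH 60 -> [60]
PUSH 7  -> [60, 7]
SUB     -> [53]
POP     -> []
PUSH 3  -> [3]
PUSH 10 -> [3, 10]
ADD     -> [13]
PUSH 7  -> [13, 7]
DUP     -> [13, 7, 7]
ADD     -> [13, 14]
MUL     -> [182]
NEG     -> [-182]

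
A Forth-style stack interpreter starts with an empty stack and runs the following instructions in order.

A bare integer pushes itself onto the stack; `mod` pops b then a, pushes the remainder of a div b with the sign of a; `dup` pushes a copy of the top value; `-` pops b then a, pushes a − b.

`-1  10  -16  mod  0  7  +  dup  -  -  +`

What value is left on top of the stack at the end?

-1   -1
10   -1 10
-16  -1 10 -16
mod  -1 10
0    -1 10 0
7    -1 10 0 7
+    -1 10 7
dup  -1 10 7 7
-    -1 10 0
-    -1 10
+    9

9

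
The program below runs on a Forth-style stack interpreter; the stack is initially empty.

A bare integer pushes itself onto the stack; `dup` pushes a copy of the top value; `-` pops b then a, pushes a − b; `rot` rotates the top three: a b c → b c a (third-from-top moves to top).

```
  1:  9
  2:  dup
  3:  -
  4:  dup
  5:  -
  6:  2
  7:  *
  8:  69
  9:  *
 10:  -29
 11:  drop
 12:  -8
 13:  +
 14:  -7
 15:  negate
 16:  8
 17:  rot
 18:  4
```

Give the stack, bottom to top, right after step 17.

[7, 8, -8]

9      -> [9]
dup    -> [9, 9]
-      -> [0]
dup    -> [0, 0]
-      -> [0]
2      -> [0, 2]
*      -> [0]
69     -> [0, 69]
*      -> [0]
-29    -> [0, -29]
drop   -> [0]
-8     -> [0, -8]
+      -> [-8]
-7     -> [-8, -7]
negate -> [-8, 7]
8      -> [-8, 7, 8]
rot    -> [7, 8, -8]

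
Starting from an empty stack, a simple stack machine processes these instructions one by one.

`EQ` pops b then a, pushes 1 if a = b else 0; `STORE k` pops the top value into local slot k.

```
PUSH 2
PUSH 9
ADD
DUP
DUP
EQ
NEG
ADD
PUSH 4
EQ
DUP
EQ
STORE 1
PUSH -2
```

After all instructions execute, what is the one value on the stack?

PUSH 2  → [2]
PUSH 9  → [2, 9]
ADD     → [11]
DUP     → [11, 11]
DUP     → [11, 11, 11]
EQ      → [11, 1]
NEG     → [11, -1]
ADD     → [10]
PUSH 4  → [10, 4]
EQ      → [0]
DUP     → [0, 0]
EQ      → [1]
STORE 1 → []
PUSH -2 → [-2]

-2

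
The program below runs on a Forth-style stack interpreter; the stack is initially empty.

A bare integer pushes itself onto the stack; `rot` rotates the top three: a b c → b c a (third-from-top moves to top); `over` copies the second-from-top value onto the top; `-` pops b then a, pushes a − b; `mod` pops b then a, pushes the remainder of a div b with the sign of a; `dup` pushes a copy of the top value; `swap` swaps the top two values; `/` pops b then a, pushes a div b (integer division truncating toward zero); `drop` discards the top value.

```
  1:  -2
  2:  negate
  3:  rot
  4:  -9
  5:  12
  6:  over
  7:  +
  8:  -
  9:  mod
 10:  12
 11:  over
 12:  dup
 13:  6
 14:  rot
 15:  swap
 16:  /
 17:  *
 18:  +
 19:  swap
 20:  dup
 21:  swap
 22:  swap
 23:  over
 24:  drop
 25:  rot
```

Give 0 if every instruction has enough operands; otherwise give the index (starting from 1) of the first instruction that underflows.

-2     : -2
negate : 2
rot  — needs 3 operands, stack has 1 → underflow

3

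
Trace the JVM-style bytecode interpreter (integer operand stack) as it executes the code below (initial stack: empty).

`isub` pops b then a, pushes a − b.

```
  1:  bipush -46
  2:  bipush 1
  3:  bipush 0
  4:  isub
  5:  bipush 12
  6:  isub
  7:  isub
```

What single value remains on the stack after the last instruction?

bipush -46 : -46
bipush 1   : -46 1
bipush 0   : -46 1 0
isub       : -46 1
bipush 12  : -46 1 12
isub       : -46 -11
isub       : -35

-35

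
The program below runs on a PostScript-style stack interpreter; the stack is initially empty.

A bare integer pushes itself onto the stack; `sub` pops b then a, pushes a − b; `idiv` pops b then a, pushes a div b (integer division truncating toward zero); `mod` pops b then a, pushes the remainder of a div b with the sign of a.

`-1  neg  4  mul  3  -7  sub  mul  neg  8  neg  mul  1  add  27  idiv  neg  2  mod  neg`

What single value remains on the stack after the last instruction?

-1   → -1
neg  → 1
4    → 1 4
mul  → 4
3    → 4 3
-7   → 4 3 -7
sub  → 4 10
mul  → 40
neg  → -40
8    → -40 8
neg  → -40 -8
mul  → 320
1    → 320 1
add  → 321
27   → 321 27
idiv → 11
neg  → -11
2    → -11 2
mod  → -1
neg  → 1

1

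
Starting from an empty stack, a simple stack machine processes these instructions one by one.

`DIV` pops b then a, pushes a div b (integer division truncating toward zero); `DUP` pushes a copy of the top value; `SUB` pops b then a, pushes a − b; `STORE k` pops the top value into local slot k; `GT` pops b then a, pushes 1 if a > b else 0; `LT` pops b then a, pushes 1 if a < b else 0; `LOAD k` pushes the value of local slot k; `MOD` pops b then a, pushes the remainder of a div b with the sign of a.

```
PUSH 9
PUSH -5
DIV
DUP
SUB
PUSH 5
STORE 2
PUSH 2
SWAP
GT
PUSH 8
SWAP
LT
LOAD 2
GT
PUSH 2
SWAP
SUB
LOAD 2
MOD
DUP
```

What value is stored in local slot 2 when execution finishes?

5

PUSH 9  -> [9]
PUSH -5 -> [9, -5]
DIV     -> [-1]
DUP     -> [-1, -1]
SUB     -> [0]
PUSH 5  -> [0, 5]
STORE 2 -> [0]
PUSH 2  -> [0, 2]
SWAP    -> [2, 0]
GT      -> [1]
PUSH 8  -> [1, 8]
SWAP    -> [8, 1]
LT      -> [0]
LOAD 2  -> [0, 5]
GT      -> [0]
PUSH 2  -> [0, 2]
SWAP    -> [2, 0]
SUB     -> [2]
LOAD 2  -> [2, 5]
MOD     -> [2]
DUP     -> [2, 2]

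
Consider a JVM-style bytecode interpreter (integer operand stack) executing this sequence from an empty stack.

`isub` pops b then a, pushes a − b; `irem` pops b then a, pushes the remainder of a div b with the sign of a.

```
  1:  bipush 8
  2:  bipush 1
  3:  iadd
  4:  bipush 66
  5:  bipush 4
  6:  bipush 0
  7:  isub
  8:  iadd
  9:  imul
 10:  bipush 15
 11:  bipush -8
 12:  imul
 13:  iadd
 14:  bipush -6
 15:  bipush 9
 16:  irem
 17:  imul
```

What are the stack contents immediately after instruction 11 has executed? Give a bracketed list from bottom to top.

[630, 15, -8]

bipush 8   [8]
bipush 1   [8, 1]
iadd       [9]
bipush 66  [9, 66]
bipush 4   [9, 66, 4]
bipush 0   [9, 66, 4, 0]
isub       [9, 66, 4]
iadd       [9, 70]
imul       [630]
bipush 15  [630, 15]
bipush -8  [630, 15, -8]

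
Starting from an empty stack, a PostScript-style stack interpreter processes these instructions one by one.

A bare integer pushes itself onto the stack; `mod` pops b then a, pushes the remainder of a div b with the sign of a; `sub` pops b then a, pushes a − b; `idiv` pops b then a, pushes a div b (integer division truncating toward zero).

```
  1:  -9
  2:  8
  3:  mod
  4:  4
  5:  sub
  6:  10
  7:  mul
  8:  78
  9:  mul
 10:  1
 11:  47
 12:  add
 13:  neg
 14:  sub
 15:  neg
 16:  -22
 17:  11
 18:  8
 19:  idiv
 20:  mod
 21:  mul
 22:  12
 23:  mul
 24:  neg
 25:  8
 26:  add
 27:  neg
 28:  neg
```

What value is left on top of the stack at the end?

-9   → [-9]
8    → [-9, 8]
mod  → [-1]
4    → [-1, 4]
sub  → [-5]
10   → [-5, 10]
mul  → [-50]
78   → [-50, 78]
mul  → [-3900]
1    → [-3900, 1]
47   → [-3900, 1, 47]
add  → [-3900, 48]
neg  → [-3900, -48]
sub  → [-3852]
neg  → [3852]
-22  → [3852, -22]
11   → [3852, -22, 11]
8    → [3852, -22, 11, 8]
idiv → [3852, -22, 1]
mod  → [3852, 0]
mul  → [0]
12   → [0, 12]
mul  → [0]
neg  → [0]
8    → [0, 8]
add  → [8]
neg  → [-8]
neg  → [8]

8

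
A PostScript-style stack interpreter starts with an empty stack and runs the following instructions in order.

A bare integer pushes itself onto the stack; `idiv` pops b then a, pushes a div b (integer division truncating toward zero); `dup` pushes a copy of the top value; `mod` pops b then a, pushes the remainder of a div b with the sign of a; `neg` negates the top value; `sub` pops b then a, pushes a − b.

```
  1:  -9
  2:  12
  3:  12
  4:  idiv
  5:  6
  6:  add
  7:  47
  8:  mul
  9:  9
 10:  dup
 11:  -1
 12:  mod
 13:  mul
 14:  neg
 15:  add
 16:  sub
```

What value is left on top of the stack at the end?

-338

-9   → -9
12   → -9 12
12   → -9 12 12
idiv → -9 1
6    → -9 1 6
add  → -9 7
47   → -9 7 47
mul  → -9 329
9    → -9 329 9
dup  → -9 329 9 9
-1   → -9 329 9 9 -1
mod  → -9 329 9 0
mul  → -9 329 0
neg  → -9 329 0
add  → -9 329
sub  → -338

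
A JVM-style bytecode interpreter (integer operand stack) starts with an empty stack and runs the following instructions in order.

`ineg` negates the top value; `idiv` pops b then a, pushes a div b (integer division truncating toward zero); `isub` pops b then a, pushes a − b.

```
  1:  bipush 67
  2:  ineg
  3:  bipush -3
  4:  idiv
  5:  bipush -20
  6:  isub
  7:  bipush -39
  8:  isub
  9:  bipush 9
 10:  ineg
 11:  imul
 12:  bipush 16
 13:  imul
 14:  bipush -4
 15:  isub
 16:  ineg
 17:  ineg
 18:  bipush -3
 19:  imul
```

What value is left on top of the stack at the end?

bipush 67  -> [67]
ineg       -> [-67]
bipush -3  -> [-67, -3]
idiv       -> [22]
bipush -20 -> [22, -20]
isub       -> [42]
bipush -39 -> [42, -39]
isub       -> [81]
bipush 9   -> [81, 9]
ineg       -> [81, -9]
imul       -> [-729]
bipush 16  -> [-729, 16]
imul       -> [-11664]
bipush -4  -> [-11664, -4]
isub       -> [-11660]
ineg       -> [11660]
ineg       -> [-11660]
bipush -3  -> [-11660, -3]
imul       -> [34980]

34980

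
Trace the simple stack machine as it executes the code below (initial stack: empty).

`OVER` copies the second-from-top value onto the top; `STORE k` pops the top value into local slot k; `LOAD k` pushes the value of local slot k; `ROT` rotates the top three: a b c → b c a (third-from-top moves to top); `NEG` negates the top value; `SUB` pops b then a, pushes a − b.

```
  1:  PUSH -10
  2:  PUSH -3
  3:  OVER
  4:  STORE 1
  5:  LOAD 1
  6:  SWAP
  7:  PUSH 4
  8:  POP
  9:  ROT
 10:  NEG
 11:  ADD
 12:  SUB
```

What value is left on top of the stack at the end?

PUSH -10 : [-10]
PUSH -3  : [-10, -3]
OVER     : [-10, -3, -10]
STORE 1  : [-10, -3]
LOAD 1   : [-10, -3, -10]
SWAP     : [-10, -10, -3]
PUSH 4   : [-10, -10, -3, 4]
POP      : [-10, -10, -3]
ROT      : [-10, -3, -10]
NEG      : [-10, -3, 10]
ADD      : [-10, 7]
SUB      : [-17]

-17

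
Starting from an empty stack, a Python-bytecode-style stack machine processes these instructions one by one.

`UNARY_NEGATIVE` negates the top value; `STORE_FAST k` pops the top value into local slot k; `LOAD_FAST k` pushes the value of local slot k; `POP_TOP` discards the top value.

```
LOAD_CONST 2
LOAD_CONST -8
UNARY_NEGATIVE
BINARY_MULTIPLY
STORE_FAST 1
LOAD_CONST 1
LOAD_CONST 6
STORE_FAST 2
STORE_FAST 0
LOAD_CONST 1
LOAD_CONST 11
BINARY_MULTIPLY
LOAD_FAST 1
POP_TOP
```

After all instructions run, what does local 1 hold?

LOAD_CONST 2    : 2
LOAD_CONST -8   : 2 -8
UNARY_NEGATIVE  : 2 8
BINARY_MULTIPLY : 16
STORE_FAST 1    : (empty)
LOAD_CONST 1    : 1
LOAD_CONST 6    : 1 6
STORE_FAST 2    : 1
STORE_FAST 0    : (empty)
LOAD_CONST 1    : 1
LOAD_CONST 11   : 1 11
BINARY_MULTIPLY : 11
LOAD_FAST 1     : 11 16
POP_TOP         : 11

16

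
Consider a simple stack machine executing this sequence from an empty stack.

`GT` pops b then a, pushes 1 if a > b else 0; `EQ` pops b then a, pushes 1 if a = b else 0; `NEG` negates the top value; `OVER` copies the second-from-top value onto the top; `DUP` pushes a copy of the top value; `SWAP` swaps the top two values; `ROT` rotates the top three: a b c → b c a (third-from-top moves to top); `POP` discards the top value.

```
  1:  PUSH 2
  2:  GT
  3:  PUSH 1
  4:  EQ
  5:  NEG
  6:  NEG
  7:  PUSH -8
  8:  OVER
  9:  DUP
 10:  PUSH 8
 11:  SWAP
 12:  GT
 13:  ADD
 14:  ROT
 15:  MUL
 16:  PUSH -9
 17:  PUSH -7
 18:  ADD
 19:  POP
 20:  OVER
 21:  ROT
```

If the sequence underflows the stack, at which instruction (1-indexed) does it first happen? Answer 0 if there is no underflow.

2

PUSH 2 -> [2]
GT  — needs 2 operands, stack has 1 → underflow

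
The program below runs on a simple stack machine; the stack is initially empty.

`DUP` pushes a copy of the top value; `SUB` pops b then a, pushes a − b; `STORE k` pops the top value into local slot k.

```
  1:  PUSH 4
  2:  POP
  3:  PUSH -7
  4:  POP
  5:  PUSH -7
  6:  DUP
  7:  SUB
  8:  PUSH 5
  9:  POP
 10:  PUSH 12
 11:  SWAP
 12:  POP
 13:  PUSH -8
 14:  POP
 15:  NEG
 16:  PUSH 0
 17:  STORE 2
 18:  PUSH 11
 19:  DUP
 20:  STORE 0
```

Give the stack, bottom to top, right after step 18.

PUSH 4  : [4]
POP     : []
PUSH -7 : [-7]
POP     : []
PUSH -7 : [-7]
DUP     : [-7, -7]
SUB     : [0]
PUSH 5  : [0, 5]
POP     : [0]
PUSH 12 : [0, 12]
SWAP    : [12, 0]
POP     : [12]
PUSH -8 : [12, -8]
POP     : [12]
NEG     : [-12]
PUSH 0  : [-12, 0]
STORE 2 : [-12]
PUSH 11 : [-12, 11]

[-12, 11]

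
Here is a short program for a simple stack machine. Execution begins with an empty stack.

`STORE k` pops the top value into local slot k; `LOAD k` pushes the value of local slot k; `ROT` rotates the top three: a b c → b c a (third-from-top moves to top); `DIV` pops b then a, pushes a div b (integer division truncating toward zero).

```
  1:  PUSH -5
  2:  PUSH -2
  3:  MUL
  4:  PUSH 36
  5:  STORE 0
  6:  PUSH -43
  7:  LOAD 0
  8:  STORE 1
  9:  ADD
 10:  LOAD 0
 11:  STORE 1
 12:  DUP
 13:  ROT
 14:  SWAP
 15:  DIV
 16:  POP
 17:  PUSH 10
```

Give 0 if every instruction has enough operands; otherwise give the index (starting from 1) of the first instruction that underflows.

13

PUSH -5  → -5
PUSH -2  → -5 -2
MUL      → 10
PUSH 36  → 10 36
STORE 0  → 10
PUSH -43 → 10 -43
LOAD 0   → 10 -43 36
STORE 1  → 10 -43
ADD      → -33
LOAD 0   → -33 36
STORE 1  → -33
DUP      → -33 -33
ROT  — needs 3 operands, stack has 2 → underflow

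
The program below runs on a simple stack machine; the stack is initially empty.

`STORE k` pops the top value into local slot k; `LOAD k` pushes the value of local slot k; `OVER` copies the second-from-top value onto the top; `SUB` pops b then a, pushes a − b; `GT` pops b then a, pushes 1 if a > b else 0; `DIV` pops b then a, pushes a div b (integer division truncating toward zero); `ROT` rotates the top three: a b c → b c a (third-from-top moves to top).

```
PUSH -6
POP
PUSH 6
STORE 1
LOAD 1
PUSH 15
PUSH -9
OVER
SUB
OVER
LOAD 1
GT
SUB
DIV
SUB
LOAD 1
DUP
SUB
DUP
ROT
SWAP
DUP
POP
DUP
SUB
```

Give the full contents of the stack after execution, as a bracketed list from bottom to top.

[0, 6, 0]

PUSH -6 : -6
POP     : (empty)
PUSH 6  : 6
STORE 1 : (empty)
LOAD 1  : 6
PUSH 15 : 6 15
PUSH -9 : 6 15 -9
OVER    : 6 15 -9 15
SUB     : 6 15 -24
OVER    : 6 15 -24 15
LOAD 1  : 6 15 -24 15 6
GT      : 6 15 -24 1
SUB     : 6 15 -25
DIV     : 6 0
SUB     : 6
LOAD 1  : 6 6
DUP     : 6 6 6
SUB     : 6 0
DUP     : 6 0 0
ROT     : 0 0 6
SWAP    : 0 6 0
DUP     : 0 6 0 0
POP     : 0 6 0
DUP     : 0 6 0 0
SUB     : 0 6 0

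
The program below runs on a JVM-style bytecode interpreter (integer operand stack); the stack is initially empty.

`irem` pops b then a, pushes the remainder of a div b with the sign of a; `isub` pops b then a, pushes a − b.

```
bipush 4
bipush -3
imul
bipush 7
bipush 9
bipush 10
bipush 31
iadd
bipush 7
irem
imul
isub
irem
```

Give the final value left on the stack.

-12

bipush 4  -> 4
bipush -3 -> 4 -3
imul      -> -12
bipush 7  -> -12 7
bipush 9  -> -12 7 9
bipush 10 -> -12 7 9 10
bipush 31 -> -12 7 9 10 31
iadd      -> -12 7 9 41
bipush 7  -> -12 7 9 41 7
irem      -> -12 7 9 6
imul      -> -12 7 54
isub      -> -12 -47
irem      -> -12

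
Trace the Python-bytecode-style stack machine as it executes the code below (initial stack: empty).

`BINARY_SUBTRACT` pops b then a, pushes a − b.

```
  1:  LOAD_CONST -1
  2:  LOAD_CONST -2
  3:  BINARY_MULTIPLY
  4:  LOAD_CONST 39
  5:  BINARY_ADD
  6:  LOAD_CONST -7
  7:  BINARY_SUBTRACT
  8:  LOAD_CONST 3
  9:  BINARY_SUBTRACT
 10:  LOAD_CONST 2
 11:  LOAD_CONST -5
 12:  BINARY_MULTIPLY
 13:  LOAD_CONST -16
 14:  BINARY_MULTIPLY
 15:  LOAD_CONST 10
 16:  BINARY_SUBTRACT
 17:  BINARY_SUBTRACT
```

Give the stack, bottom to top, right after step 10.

[45, 2]

LOAD_CONST -1   -> [-1]
LOAD_CONST -2   -> [-1, -2]
BINARY_MULTIPLY -> [2]
LOAD_CONST 39   -> [2, 39]
BINARY_ADD      -> [41]
LOAD_CONST -7   -> [41, -7]
BINARY_SUBTRACT -> [48]
LOAD_CONST 3    -> [48, 3]
BINARY_SUBTRACT -> [45]
LOAD_CONST 2    -> [45, 2]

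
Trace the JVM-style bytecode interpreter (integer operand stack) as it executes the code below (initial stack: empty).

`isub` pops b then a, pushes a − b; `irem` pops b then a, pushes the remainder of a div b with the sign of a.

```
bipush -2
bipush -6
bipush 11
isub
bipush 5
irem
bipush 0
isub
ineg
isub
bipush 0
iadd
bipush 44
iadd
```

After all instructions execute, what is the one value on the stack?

40

bipush -2  [-2]
bipush -6  [-2, -6]
bipush 11  [-2, -6, 11]
isub       [-2, -17]
bipush 5   [-2, -17, 5]
irem       [-2, -2]
bipush 0   [-2, -2, 0]
isub       [-2, -2]
ineg       [-2, 2]
isub       [-4]
bipush 0   [-4, 0]
iadd       [-4]
bipush 44  [-4, 44]
iadd       [40]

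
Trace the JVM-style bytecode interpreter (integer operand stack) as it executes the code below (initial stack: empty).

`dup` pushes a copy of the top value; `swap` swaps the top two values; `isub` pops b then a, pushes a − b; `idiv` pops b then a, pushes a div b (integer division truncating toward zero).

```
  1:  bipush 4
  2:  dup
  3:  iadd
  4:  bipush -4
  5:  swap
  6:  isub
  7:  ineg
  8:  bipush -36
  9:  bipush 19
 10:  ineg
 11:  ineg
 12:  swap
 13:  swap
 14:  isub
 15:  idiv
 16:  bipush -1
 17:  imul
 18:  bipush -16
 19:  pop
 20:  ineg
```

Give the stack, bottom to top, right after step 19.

[0]

bipush 4   : 4
dup        : 4 4
iadd       : 8
bipush -4  : 8 -4
swap       : -4 8
isub       : -12
ineg       : 12
bipush -36 : 12 -36
bipush 19  : 12 -36 19
ineg       : 12 -36 -19
ineg       : 12 -36 19
swap       : 12 19 -36
swap       : 12 -36 19
isub       : 12 -55
idiv       : 0
bipush -1  : 0 -1
imul       : 0
bipush -16 : 0 -16
pop        : 0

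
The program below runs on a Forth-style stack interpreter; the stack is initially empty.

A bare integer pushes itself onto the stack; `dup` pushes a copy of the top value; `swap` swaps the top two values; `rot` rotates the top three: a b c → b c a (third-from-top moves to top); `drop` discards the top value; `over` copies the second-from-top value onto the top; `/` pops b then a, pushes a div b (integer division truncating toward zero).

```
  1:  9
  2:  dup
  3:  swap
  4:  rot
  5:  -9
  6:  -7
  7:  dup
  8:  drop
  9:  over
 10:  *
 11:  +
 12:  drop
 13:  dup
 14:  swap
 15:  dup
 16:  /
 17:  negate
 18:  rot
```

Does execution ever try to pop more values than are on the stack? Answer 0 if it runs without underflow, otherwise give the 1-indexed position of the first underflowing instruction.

9    : [9]
dup  : [9, 9]
swap : [9, 9]
rot  — needs 3 operands, stack has 2 → underflow

4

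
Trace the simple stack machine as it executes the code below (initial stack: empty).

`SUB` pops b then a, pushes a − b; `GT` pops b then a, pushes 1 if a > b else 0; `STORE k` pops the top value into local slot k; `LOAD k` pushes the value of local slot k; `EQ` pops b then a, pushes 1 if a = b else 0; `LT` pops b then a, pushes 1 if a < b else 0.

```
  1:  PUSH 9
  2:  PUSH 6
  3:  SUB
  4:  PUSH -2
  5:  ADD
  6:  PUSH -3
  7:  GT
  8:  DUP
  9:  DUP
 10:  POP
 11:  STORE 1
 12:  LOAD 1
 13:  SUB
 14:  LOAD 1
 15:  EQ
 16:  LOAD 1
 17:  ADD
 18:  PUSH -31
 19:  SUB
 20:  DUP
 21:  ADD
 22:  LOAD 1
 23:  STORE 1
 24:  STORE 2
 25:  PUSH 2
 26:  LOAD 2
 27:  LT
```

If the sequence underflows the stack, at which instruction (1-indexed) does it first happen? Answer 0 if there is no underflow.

PUSH 9   : 9
PUSH 6   : 9 6
SUB      : 3
PUSH -2  : 3 -2
ADD      : 1
PUSH -3  : 1 -3
GT       : 1
DUP      : 1 1
DUP      : 1 1 1
POP      : 1 1
STORE 1  : 1
LOAD 1   : 1 1
SUB      : 0
LOAD 1   : 0 1
EQ       : 0
LOAD 1   : 0 1
ADD      : 1
PUSH -31 : 1 -31
SUB      : 32
DUP      : 32 32
ADD      : 64
LOAD 1   : 64 1
STORE 1  : 64
STORE 2  : (empty)
PUSH 2   : 2
LOAD 2   : 2 64
LT       : 1

0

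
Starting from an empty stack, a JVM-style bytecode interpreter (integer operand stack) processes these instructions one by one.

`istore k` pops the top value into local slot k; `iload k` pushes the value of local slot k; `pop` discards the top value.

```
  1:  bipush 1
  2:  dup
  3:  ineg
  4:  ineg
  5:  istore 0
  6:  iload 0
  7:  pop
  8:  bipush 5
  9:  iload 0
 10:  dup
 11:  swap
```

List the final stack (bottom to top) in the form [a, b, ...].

[1, 5, 1, 1]

bipush 1 -> 1
dup      -> 1 1
ineg     -> 1 -1
ineg     -> 1 1
istore 0 -> 1
iload 0  -> 1 1
pop      -> 1
bipush 5 -> 1 5
iload 0  -> 1 5 1
dup      -> 1 5 1 1
swap     -> 1 5 1 1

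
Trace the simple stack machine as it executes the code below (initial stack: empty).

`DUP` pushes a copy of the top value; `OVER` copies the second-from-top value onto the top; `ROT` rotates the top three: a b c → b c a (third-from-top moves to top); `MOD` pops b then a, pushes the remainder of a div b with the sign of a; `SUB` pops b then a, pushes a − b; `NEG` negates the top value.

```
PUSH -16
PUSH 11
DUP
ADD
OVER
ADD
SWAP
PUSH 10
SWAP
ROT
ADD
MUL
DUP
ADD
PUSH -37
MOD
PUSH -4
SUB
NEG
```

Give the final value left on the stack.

PUSH -16  [-16]
PUSH 11   [-16, 11]
DUP       [-16, 11, 11]
ADD       [-16, 22]
OVER      [-16, 22, -16]
ADD       [-16, 6]
SWAP      [6, -16]
PUSH 10   [6, -16, 10]
SWAP      [6, 10, -16]
ROT       [10, -16, 6]
ADD       [10, -10]
MUL       [-100]
DUP       [-100, -100]
ADD       [-200]
PUSH -37  [-200, -37]
MOD       [-15]
PUSH -4   [-15, -4]
SUB       [-11]
NEG       [11]

11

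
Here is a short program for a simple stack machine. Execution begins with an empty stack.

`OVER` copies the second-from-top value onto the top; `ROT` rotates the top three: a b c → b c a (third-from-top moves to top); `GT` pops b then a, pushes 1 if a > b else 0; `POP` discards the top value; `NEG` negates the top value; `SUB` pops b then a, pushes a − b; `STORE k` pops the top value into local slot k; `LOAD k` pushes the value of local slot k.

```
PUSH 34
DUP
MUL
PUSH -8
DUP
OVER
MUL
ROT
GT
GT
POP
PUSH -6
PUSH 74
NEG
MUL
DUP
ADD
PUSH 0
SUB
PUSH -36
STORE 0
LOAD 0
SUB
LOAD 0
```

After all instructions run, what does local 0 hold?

PUSH 34  → [34]
DUP      → [34, 34]
MUL      → [1156]
PUSH -8  → [1156, -8]
DUP      → [1156, -8, -8]
OVER     → [1156, -8, -8, -8]
MUL      → [1156, -8, 64]
ROT      → [-8, 64, 1156]
GT       → [-8, 0]
GT       → [0]
POP      → []
PUSH -6  → [-6]
PUSH 74  → [-6, 74]
NEG      → [-6, -74]
MUL      → [444]
DUP      → [444, 444]
ADD      → [888]
PUSH 0   → [888, 0]
SUB      → [888]
PUSH -36 → [888, -36]
STORE 0  → [888]
LOAD 0   → [888, -36]
SUB      → [924]
LOAD 0   → [924, -36]

-36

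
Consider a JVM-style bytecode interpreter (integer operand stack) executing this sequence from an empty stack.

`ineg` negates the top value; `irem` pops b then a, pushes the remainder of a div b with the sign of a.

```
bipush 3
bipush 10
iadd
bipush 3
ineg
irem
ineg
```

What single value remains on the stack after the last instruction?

-1

bipush 3  : [3]
bipush 10 : [3, 10]
iadd      : [13]
bipush 3  : [13, 3]
ineg      : [13, -3]
irem      : [1]
ineg      : [-1]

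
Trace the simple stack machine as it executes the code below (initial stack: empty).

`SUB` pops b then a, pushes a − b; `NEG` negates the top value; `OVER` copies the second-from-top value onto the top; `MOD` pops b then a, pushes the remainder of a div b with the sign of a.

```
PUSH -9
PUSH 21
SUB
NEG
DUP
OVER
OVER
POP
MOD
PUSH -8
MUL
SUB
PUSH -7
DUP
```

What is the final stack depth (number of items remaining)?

3

PUSH -9 -> -9
PUSH 21 -> -9 21
SUB     -> -30
NEG     -> 30
DUP     -> 30 30
OVER    -> 30 30 30
OVER    -> 30 30 30 30
POP     -> 30 30 30
MOD     -> 30 0
PUSH -8 -> 30 0 -8
MUL     -> 30 0
SUB     -> 30
PUSH -7 -> 30 -7
DUP     -> 30 -7 -7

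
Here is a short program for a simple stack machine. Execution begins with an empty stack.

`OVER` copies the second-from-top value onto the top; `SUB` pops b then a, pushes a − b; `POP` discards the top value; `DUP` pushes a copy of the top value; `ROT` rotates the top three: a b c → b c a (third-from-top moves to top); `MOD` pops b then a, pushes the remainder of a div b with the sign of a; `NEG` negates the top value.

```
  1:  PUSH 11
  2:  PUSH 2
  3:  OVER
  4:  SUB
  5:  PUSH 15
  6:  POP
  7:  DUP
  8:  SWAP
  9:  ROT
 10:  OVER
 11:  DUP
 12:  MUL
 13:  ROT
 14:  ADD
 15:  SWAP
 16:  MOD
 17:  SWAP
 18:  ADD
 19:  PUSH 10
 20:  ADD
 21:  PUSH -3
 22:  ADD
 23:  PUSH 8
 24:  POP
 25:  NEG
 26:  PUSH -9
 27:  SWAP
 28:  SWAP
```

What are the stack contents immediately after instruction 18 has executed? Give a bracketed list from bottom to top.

[-3]

PUSH 11 -> [11]
PUSH 2  -> [11, 2]
OVER    -> [11, 2, 11]
SUB     -> [11, -9]
PUSH 15 -> [11, -9, 15]
POP     -> [11, -9]
DUP     -> [11, -9, -9]
SWAP    -> [11, -9, -9]
ROT     -> [-9, -9, 11]
OVER    -> [-9, -9, 11, -9]
DUP     -> [-9, -9, 11, -9, -9]
MUL     -> [-9, -9, 11, 81]
ROT     -> [-9, 11, 81, -9]
ADD     -> [-9, 11, 72]
SWAP    -> [-9, 72, 11]
MOD     -> [-9, 6]
SWAP    -> [6, -9]
ADD     -> [-3]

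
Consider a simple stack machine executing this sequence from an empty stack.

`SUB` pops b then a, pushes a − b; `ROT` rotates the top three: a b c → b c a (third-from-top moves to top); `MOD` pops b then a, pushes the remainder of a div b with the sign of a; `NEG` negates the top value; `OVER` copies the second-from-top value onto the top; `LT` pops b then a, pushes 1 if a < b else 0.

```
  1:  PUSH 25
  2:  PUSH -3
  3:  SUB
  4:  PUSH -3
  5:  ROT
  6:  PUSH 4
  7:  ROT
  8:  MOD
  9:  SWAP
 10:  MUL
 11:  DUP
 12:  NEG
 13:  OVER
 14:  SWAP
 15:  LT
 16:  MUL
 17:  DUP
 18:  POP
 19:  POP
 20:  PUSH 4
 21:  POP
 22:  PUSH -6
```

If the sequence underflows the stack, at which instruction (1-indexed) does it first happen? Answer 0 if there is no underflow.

PUSH 25 : [25]
PUSH -3 : [25, -3]
SUB     : [28]
PUSH -3 : [28, -3]
ROT  — needs 3 operands, stack has 2 → underflow

5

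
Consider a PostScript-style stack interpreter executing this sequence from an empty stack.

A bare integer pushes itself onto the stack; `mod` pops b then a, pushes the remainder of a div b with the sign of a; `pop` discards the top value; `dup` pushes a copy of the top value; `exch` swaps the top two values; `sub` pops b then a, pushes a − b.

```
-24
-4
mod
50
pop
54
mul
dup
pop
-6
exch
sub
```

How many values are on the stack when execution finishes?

1

-24  : [-24]
-4   : [-24, -4]
mod  : [0]
50   : [0, 50]
pop  : [0]
54   : [0, 54]
mul  : [0]
dup  : [0, 0]
pop  : [0]
-6   : [0, -6]
exch : [-6, 0]
sub  : [-6]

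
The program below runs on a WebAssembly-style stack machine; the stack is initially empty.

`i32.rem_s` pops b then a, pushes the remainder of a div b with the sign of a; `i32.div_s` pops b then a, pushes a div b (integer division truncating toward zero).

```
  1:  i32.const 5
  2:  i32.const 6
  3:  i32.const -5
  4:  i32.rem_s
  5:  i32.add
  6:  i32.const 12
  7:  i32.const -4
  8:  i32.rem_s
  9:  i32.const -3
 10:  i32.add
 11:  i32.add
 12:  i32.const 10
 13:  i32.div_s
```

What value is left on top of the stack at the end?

0

i32.const 5   5
i32.const 6   5 6
i32.const -5  5 6 -5
i32.rem_s     5 1
i32.add       6
i32.const 12  6 12
i32.const -4  6 12 -4
i32.rem_s     6 0
i32.const -3  6 0 -3
i32.add       6 -3
i32.add       3
i32.const 10  3 10
i32.div_s     0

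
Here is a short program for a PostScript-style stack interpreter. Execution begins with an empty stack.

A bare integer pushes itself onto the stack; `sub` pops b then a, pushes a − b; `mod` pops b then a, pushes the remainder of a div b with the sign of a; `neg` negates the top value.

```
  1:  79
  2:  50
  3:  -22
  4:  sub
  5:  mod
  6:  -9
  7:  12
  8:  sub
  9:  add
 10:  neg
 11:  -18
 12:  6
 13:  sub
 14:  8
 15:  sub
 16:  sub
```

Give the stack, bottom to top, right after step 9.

79  : 79
50  : 79 50
-22 : 79 50 -22
sub : 79 72
mod : 7
-9  : 7 -9
12  : 7 -9 12
sub : 7 -21
add : -14

[-14]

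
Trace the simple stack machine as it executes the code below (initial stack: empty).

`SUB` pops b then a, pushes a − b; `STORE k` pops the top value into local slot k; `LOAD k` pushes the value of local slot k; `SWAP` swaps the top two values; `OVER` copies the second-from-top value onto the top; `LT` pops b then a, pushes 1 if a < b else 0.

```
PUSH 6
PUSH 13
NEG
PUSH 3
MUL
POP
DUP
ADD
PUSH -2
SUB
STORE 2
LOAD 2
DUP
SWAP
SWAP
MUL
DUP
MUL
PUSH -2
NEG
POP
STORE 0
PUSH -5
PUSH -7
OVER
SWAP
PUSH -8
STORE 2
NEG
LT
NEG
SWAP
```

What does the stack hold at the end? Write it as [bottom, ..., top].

PUSH 6  : [6]
PUSH 13 : [6, 13]
NEG     : [6, -13]
PUSH 3  : [6, -13, 3]
MUL     : [6, -39]
POP     : [6]
DUP     : [6, 6]
ADD     : [12]
PUSH -2 : [12, -2]
SUB     : [14]
STORE 2 : []
LOAD 2  : [14]
DUP     : [14, 14]
SWAP    : [14, 14]
SWAP    : [14, 14]
MUL     : [196]
DUP     : [196, 196]
MUL     : [38416]
PUSH -2 : [38416, -2]
NEG     : [38416, 2]
POP     : [38416]
STORE 0 : []
PUSH -5 : [-5]
PUSH -7 : [-5, -7]
OVER    : [-5, -7, -5]
SWAP    : [-5, -5, -7]
PUSH -8 : [-5, -5, -7, -8]
STORE 2 : [-5, -5, -7]
NEG     : [-5, -5, 7]
LT      : [-5, 1]
NEG     : [-5, -1]
SWAP    : [-1, -5]

[-1, -5]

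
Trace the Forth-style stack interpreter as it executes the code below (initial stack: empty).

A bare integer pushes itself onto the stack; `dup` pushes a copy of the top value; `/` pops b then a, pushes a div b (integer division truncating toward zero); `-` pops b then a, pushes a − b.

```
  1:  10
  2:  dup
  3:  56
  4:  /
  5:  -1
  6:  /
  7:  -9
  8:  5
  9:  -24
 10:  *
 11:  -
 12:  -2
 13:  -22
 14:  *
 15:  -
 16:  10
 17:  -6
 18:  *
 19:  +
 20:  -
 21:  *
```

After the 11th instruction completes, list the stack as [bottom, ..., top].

10  : 10
dup : 10 10
56  : 10 10 56
/   : 10 0
-1  : 10 0 -1
/   : 10 0
-9  : 10 0 -9
5   : 10 0 -9 5
-24 : 10 0 -9 5 -24
*   : 10 0 -9 -120
-   : 10 0 111

[10, 0, 111]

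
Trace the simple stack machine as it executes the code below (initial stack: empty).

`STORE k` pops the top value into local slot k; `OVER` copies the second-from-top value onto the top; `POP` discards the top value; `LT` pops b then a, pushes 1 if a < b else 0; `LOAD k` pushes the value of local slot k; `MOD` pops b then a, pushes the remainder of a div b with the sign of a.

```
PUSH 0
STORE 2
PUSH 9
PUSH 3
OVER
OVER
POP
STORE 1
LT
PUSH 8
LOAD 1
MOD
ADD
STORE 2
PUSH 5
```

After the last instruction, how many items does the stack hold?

1

PUSH 0  -> [0]
STORE 2 -> []
PUSH 9  -> [9]
PUSH 3  -> [9, 3]
OVER    -> [9, 3, 9]
OVER    -> [9, 3, 9, 3]
POP     -> [9, 3, 9]
STORE 1 -> [9, 3]
LT      -> [0]
PUSH 8  -> [0, 8]
LOAD 1  -> [0, 8, 9]
MOD     -> [0, 8]
ADD     -> [8]
STORE 2 -> []
PUSH 5  -> [5]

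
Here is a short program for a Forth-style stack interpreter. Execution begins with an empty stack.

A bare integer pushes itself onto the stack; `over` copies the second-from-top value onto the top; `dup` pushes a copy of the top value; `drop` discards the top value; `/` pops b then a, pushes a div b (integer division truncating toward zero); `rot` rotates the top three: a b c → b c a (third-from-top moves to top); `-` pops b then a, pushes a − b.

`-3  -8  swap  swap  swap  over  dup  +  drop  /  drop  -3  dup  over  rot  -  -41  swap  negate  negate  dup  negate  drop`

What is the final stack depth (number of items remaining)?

-3     → [-3]
-8     → [-3, -8]
swap   → [-8, -3]
swap   → [-3, -8]
swap   → [-8, -3]
over   → [-8, -3, -8]
dup    → [-8, -3, -8, -8]
+      → [-8, -3, -16]
drop   → [-8, -3]
/      → [2]
drop   → []
-3     → [-3]
dup    → [-3, -3]
over   → [-3, -3, -3]
rot    → [-3, -3, -3]
-      → [-3, 0]
-41    → [-3, 0, -41]
swap   → [-3, -41, 0]
negate → [-3, -41, 0]
negate → [-3, -41, 0]
dup    → [-3, -41, 0, 0]
negate → [-3, -41, 0, 0]
drop   → [-3, -41, 0]

3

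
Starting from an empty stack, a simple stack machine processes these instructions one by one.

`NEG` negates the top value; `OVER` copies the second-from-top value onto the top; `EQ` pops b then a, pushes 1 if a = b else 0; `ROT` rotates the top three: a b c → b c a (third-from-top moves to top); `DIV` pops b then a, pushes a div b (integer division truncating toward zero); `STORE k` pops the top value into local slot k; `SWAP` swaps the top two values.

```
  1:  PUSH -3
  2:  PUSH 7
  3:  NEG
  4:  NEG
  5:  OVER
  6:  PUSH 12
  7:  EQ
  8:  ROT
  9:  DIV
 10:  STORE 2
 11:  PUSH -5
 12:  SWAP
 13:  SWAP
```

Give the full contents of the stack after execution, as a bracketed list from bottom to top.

[7, -5]

PUSH -3  [-3]
PUSH 7   [-3, 7]
NEG      [-3, -7]
NEG      [-3, 7]
OVER     [-3, 7, -3]
PUSH 12  [-3, 7, -3, 12]
EQ       [-3, 7, 0]
ROT      [7, 0, -3]
DIV      [7, 0]
STORE 2  [7]
PUSH -5  [7, -5]
SWAP     [-5, 7]
SWAP     [7, -5]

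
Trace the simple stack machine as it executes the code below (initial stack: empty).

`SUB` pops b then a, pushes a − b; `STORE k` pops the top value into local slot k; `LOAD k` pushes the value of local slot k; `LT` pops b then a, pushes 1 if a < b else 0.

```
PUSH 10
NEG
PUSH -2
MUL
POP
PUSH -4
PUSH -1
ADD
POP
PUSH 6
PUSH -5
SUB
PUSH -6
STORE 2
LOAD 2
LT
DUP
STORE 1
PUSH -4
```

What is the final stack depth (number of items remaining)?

PUSH 10 → [10]
NEG     → [-10]
PUSH -2 → [-10, -2]
MUL     → [20]
POP     → []
PUSH -4 → [-4]
PUSH -1 → [-4, -1]
ADD     → [-5]
POP     → []
PUSH 6  → [6]
PUSH -5 → [6, -5]
SUB     → [11]
PUSH -6 → [11, -6]
STORE 2 → [11]
LOAD 2  → [11, -6]
LT      → [0]
DUP     → [0, 0]
STORE 1 → [0]
PUSH -4 → [0, -4]

2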